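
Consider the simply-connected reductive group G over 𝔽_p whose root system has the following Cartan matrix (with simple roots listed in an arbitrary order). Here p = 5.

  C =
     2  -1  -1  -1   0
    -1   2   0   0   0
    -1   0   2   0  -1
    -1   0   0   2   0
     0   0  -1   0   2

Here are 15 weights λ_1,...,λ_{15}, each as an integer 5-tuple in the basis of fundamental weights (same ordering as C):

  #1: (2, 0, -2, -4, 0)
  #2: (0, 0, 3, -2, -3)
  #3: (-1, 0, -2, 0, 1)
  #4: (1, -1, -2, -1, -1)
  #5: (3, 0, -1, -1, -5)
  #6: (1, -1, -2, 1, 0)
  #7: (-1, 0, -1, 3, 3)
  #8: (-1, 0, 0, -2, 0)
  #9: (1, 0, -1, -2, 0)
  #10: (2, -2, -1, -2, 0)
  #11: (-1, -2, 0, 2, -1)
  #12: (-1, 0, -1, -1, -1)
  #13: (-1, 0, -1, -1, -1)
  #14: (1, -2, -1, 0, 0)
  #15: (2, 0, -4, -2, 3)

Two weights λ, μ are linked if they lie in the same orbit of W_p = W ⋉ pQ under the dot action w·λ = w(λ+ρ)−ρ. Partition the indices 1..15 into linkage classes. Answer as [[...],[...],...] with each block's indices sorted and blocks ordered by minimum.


D_5 Cartan matrix, 5 simple roots permuted; ρ=(1,1,1,1,1).

Ā_5 reps of the 15 weights (D_5, coords as presented):

    λ_1+ρ ↦ (1, 0, 0, 2, 0)
    λ_2+ρ ↦ (1, 0, 0, 0, 1)
    λ_3+ρ ↦ (1, 0, 0, 0, 1)
    λ_4+ρ ↦ (1, 0, 0, 0, 1)
    λ_5+ρ ↦ (0, 1, 0, 0, 0)
    λ_6+ρ ↦ (1, 0, 0, 2, 0)
    λ_7+ρ ↦ (1, 3, 0, 0, 0)
    λ_8+ρ ↦ (1, 0, 0, 0, 1)
    λ_9+ρ ↦ (1, 1, 0, 1, 1)
    λ_10+ρ ↦ (1, 1, 0, 1, 1)
    λ_11+ρ ↦ (1, 0, 0, 2, 0)
    λ_12+ρ ↦ (0, 1, 0, 0, 0)
    λ_13+ρ ↦ (0, 1, 0, 0, 0)
    λ_14+ρ ↦ (1, 1, 0, 1, 1)
    λ_15+ρ ↦ (1, 0, 0, 0, 1)

The 15 indices split into 5 linkage classes (same alcove rep ⇔ same W_5-dot-orbit):

[[1, 6, 11], [2, 3, 4, 8, 15], [5, 12, 13], [7], [9, 10, 14]]


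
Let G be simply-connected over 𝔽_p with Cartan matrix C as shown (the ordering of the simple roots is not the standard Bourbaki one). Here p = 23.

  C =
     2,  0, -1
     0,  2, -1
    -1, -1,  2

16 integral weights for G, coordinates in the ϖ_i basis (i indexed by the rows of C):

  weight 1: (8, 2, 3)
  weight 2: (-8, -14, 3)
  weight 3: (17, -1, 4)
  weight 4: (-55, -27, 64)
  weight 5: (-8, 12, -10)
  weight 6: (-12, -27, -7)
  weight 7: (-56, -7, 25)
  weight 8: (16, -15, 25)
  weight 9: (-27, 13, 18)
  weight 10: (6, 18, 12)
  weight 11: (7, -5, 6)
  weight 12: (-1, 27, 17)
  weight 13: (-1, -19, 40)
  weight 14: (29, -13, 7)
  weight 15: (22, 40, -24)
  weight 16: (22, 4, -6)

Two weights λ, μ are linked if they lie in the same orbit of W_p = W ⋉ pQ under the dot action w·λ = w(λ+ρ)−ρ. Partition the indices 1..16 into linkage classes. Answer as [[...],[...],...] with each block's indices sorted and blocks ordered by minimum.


C ↔ A_3 under row/col permutation; |W(A_3)| = 24.

Folding the 16 weights λ_j+ρ into Ā_23 (reps in the given 3-coord order):

  [1] (9, 3, 4);  [2] (9, 3, 4);  [3] (18, 0, 5);  [4] (8, 4, 3);  [5] (9, 3, 4);  [6] (3, 6, 3);  [7] (3, 6, 3);  [8] (3, 6, 3);  [9] (9, 3, 4);  [10] (9, 3, 4);  [11] (8, 4, 3);  [12] (18, 0, 5);  [13] (18, 0, 5);  [14] (8, 4, 3);  [15] (18, 0, 5);  [16] (18, 0, 5)

Partition of {1..16} into 4 W_23-dot-orbits:

[[1, 2, 5, 9, 10], [3, 12, 13, 15, 16], [4, 11, 14], [6, 7, 8]]


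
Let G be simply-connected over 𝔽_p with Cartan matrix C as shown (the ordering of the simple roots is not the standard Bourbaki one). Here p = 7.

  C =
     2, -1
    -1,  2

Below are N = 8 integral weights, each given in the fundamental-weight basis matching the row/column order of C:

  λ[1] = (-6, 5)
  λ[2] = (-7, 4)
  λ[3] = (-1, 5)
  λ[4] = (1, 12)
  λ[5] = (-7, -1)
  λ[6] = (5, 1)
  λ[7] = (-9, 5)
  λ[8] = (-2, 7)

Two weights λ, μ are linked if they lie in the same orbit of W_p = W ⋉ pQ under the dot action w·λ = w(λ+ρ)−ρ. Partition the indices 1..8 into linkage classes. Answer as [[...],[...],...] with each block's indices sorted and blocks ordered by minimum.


Root system A_2: the 2×2 matrix C matches after relabeling.

Folding the 8 weights λ_j+ρ into Ā_7 (reps in the given 2-coord order):

    [1] (5, 1)
    [2] (5, 1)
    [3] (0, 6)
    [4] (5, 1)
    [5] (0, 6)
    [6] (5, 1)
    [7] (5, 1)
    [8] (0, 6)

Partition of {1..8} into 2 W_7-dot-orbits:

[[1, 2, 4, 6, 7], [3, 5, 8]]


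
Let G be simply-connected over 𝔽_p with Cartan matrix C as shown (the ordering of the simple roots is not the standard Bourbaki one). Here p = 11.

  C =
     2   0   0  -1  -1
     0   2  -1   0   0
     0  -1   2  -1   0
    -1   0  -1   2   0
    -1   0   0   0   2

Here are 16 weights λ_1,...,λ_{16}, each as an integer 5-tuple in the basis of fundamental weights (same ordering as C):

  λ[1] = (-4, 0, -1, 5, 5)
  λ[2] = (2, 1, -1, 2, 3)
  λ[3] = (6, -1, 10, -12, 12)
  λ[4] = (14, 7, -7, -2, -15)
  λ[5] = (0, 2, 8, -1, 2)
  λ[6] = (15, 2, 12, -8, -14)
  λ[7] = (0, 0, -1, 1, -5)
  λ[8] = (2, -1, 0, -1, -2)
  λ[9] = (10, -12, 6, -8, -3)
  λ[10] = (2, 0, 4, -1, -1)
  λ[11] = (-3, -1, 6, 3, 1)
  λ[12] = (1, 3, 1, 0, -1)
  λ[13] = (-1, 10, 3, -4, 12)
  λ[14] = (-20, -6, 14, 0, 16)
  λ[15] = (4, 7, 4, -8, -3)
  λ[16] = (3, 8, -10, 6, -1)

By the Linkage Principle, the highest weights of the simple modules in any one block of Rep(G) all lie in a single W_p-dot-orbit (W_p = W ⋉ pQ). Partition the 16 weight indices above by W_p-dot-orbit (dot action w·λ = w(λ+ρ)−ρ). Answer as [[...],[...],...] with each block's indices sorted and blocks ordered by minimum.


A_5 Cartan matrix, 5 simple roots permuted; ρ=(1,1,1,1,1).

Alcove-folded reps (p=11, 16 weights, presented ϖ-order):

  1: (3, 1, 0, 3, 3) · 2: (3, 1, 0, 3, 3) · 3: (2, 0, 7, 2, 0) · 4: (3, 1, 0, 3, 3) · 5: (0, 2, 6, 1, 1) · 6: (2, 4, 2, 1, 0) · 7: (2, 0, 1, 0, 1) · 8: (2, 0, 1, 0, 1) · 9: (2, 0, 7, 2, 0) · 10: (3, 1, 5, 0, 0) · 11: (2, 0, 7, 2, 0) · 12: (2, 4, 2, 1, 0) · 13: (2, 0, 1, 0, 1) · 14: (3, 1, 0, 3, 3) · 15: (2, 4, 2, 1, 0) · 16: (2, 0, 7, 2, 0)

Grouping the 16 weights by Ā_11-representative: 6 linkage classes.

[[1, 2, 4, 14], [3, 9, 11, 16], [5], [6, 12, 15], [7, 8, 13], [10]]


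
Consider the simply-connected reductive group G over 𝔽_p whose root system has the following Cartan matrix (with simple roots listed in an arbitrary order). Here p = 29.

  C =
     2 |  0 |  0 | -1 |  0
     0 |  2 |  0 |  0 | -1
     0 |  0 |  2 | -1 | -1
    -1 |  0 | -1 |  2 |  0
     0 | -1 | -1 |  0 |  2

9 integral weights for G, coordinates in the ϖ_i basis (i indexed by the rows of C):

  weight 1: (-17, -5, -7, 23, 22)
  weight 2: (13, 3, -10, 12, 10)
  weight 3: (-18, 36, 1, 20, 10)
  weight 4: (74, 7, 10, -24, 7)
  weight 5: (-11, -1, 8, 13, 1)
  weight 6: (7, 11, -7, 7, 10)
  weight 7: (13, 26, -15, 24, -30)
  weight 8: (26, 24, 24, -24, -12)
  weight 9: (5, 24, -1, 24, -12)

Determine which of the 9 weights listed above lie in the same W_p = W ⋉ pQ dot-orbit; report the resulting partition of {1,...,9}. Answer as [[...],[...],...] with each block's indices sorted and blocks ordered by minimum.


Dynkin diagram of C (from the 8 off-diagonal −1 entries): A_5.

Folding the 9 weights λ_j+ρ into Ā_29 (reps in the given 5-coord order):

  λ_1+ρ ↦ (4, 8, 6, 2, 5)
  λ_2+ρ ↦ (10, 0, 9, 4, 2)
  λ_3+ρ ↦ (4, 8, 6, 2, 5)
  λ_4+ρ ↦ (4, 8, 6, 2, 5)
  λ_5+ρ ↦ (10, 0, 9, 4, 2)
  λ_6+ρ ↦ (4, 8, 6, 2, 5)
  λ_7+ρ ↦ (10, 0, 9, 4, 2)
  λ_8+ρ ↦ (10, 0, 9, 4, 2)
  λ_9+ρ ↦ (10, 0, 9, 4, 2)

Partition of {1..9} into 2 W_29-dot-orbits:

[[1, 3, 4, 6], [2, 5, 7, 8, 9]]


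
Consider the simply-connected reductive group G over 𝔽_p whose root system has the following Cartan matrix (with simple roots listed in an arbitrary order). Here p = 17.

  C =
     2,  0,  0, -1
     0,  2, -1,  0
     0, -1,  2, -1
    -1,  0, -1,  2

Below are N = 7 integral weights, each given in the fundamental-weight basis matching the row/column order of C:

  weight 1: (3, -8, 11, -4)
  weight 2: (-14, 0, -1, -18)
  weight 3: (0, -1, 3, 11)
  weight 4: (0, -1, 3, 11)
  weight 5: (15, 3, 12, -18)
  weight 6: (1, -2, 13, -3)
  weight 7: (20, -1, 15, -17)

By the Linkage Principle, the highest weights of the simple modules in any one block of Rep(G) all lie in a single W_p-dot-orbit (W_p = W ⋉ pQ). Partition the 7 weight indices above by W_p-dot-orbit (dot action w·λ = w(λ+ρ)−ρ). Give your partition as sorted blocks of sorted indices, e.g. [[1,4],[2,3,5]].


A_4 Cartan matrix, 4 simple roots permuted; ρ=(1,1,1,1).

Folding the 7 weights λ_j+ρ into Ā_17 (reps in the given 4-coord order):

  λ_1+ρ ↦ (1, 7, 2, 3);  λ_2+ρ ↦ (1, 0, 4, 12);  λ_3+ρ ↦ (1, 0, 4, 12);  λ_4+ρ ↦ (1, 0, 4, 12);  λ_5+ρ ↦ (1, 0, 4, 12);  λ_6+ρ ↦ (0, 1, 11, 2);  λ_7+ρ ↦ (1, 0, 4, 12)

These 7 weights hit 3 W_17-dot-orbits; sizes (1, 5, 1):

[[1], [2, 3, 4, 5, 7], [6]]


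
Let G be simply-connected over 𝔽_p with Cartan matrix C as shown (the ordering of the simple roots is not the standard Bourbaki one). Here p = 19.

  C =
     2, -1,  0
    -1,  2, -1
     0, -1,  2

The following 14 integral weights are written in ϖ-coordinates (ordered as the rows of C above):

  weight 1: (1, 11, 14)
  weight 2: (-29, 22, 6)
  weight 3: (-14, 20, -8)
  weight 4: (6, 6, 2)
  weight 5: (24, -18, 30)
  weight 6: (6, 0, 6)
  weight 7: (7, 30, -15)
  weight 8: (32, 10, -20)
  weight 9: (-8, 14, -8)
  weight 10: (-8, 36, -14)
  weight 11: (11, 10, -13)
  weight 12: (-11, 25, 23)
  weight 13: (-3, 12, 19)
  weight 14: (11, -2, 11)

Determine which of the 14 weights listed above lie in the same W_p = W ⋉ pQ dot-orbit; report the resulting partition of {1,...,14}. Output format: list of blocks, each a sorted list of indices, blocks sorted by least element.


C ↔ A_3 under row/col permutation; |W(A_3)| = 24.

Ā_19 reps of the 14 weights (A_3, coords as presented):

    1: (8, 4, 5)
    2: (8, 4, 5)
    3: (11, 1, 5)
    4: (7, 7, 3)
    5: (11, 1, 5)
    6: (7, 1, 7)
    7: (11, 1, 5)
    8: (6, 0, 8)
    9: (7, 1, 7)
    10: (11, 1, 5)
    11: (7, 1, 7)
    12: (7, 7, 3)
    13: (11, 1, 5)
    14: (7, 1, 7)

These 14 weights hit 5 W_19-dot-orbits; sizes (2, 5, 2, 4, 1):

[[1, 2], [3, 5, 7, 10, 13], [4, 12], [6, 9, 11, 14], [8]]


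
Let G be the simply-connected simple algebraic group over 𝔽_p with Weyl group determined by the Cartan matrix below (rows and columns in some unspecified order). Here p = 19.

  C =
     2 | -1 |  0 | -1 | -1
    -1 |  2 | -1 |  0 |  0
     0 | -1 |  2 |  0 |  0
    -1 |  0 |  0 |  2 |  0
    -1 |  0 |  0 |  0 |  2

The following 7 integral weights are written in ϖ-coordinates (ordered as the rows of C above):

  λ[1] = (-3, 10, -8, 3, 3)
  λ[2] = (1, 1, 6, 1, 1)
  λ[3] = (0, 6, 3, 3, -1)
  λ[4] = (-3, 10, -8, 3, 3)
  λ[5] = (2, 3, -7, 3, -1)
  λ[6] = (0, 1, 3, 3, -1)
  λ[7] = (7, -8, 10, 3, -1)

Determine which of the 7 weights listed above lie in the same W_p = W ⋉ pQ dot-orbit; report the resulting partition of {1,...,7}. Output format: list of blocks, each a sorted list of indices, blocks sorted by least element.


Dynkin diagram of C (from the 8 off-diagonal −1 entries): D_5.

Folding the 7 weights λ_j+ρ into Ā_19 (reps in the given 5-coord order):

  1: (2, 2, 7, 2, 2)
  2: (2, 2, 7, 2, 2)
  3: (1, 2, 4, 4, 0)
  4: (2, 2, 7, 2, 2)
  5: (1, 2, 4, 4, 0)
  6: (1, 2, 4, 4, 0)
  7: (1, 2, 4, 4, 0)

Grouping the 7 weights by Ā_19-representative: 2 linkage classes.

[[1, 2, 4], [3, 5, 6, 7]]


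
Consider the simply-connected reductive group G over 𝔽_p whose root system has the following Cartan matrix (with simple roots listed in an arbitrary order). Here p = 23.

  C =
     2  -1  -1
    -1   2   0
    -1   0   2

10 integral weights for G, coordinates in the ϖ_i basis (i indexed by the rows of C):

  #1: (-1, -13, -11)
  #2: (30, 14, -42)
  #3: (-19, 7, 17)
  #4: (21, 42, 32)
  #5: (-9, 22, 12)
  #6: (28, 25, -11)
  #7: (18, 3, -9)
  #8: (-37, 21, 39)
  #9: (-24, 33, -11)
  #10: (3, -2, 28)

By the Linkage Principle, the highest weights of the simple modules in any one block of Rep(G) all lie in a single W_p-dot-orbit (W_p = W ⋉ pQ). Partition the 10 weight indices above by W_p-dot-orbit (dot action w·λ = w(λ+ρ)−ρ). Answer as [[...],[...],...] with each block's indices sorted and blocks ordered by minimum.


Cartan matrix: type A_3 (|W|=24); un-permuting the 3 rows.

Alcove-folded reps (p=23, 10 weights, presented ϖ-order):

    1: (0, 10, 12)
    2: (8, 10, 0)
    3: (8, 10, 0)
    4: (6, 3, 13)
    5: (8, 10, 0)
    6: (6, 3, 13)
    7: (11, 4, 8)
    8: (6, 3, 13)
    9: (0, 10, 12)
    10: (6, 3, 13)

4 distinct reps among the 10 weights ⇒ 4 W_23-linkage classes:

[[1, 9], [2, 3, 5], [4, 6, 8, 10], [7]]


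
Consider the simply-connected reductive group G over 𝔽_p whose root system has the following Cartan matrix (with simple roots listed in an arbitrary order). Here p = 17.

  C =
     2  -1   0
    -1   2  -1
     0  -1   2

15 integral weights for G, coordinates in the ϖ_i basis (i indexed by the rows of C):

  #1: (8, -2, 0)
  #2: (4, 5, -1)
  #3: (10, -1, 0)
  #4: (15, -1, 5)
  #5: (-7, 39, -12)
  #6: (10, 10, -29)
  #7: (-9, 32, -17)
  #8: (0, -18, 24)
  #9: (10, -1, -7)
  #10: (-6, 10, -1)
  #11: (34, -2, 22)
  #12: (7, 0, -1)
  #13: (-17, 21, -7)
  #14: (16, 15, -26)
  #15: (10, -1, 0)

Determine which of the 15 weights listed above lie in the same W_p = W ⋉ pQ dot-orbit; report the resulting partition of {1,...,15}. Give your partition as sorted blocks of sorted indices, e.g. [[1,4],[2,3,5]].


Root system A_3: the 3×3 matrix C matches after relabeling.

Folding the 15 weights λ_j+ρ into Ā_17 (reps in the given 3-coord order):

  1: (8, 1, 0) · 2: (5, 6, 0) · 3: (11, 0, 1) · 4: (11, 0, 1) · 5: (5, 6, 0) · 6: (5, 6, 0) · 7: (8, 1, 0) · 8: (8, 1, 0) · 9: (5, 6, 0) · 10: (5, 6, 0) · 11: (11, 0, 1) · 12: (8, 1, 0) · 13: (11, 0, 1) · 14: (8, 1, 0) · 15: (11, 0, 1)

3 distinct reps among the 15 weights ⇒ 3 W_17-linkage classes:

[[1, 7, 8, 12, 14], [2, 5, 6, 9, 10], [3, 4, 11, 13, 15]]


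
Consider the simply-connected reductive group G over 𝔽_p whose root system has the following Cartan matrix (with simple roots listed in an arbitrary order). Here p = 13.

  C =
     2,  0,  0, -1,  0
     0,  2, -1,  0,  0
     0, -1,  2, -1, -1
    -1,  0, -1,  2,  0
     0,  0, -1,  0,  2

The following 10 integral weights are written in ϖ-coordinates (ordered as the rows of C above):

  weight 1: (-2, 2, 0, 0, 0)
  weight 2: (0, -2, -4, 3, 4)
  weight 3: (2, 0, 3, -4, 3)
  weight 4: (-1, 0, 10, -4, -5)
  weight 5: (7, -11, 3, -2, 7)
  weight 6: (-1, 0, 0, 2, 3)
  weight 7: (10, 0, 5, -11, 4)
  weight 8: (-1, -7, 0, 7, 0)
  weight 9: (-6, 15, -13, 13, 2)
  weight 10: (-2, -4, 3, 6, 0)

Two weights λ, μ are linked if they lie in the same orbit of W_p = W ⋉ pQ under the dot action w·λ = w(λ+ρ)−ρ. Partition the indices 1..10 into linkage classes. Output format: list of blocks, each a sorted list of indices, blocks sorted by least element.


Cartan matrix: type D_5 (|W|=1920); un-permuting the 5 rows.

λ_j+ρ reflected into Ā_13 (⟨·,θ^∨⟩≤13); 5-tuples as given:

  λ_1 → (1, 3, 1, 0, 1);  λ_2 → (1, 3, 1, 0, 1);  λ_3 → (0, 1, 1, 3, 4);  λ_4 → (0, 1, 1, 3, 4);  λ_5 → (1, 3, 1, 0, 1);  λ_6 → (0, 1, 1, 3, 4);  λ_7 → (1, 3, 1, 0, 1);  λ_8 → (0, 1, 1, 3, 4);  λ_9 → (0, 1, 1, 3, 4);  λ_10 → (1, 3, 1, 0, 1)

Partition of {1..10} into 2 W_13-dot-orbits:

[[1, 2, 5, 7, 10], [3, 4, 6, 8, 9]]


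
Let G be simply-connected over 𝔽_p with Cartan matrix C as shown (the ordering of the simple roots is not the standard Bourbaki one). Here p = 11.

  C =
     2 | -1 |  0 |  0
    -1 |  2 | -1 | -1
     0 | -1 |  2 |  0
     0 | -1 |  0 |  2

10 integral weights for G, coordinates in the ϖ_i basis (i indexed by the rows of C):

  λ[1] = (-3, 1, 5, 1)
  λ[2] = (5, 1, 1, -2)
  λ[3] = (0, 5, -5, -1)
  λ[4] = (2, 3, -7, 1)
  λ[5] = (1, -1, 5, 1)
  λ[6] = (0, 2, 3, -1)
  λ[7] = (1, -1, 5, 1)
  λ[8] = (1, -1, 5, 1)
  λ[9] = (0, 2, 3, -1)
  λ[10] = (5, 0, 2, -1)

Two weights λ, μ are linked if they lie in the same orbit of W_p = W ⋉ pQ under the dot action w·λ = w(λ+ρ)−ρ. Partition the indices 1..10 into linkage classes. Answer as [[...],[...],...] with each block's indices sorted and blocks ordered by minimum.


Type D_4, rank 4, |W|=192; reorder rows/cols to standard.

Each λ_j+ρ reduced to Ā_11; 4-tuples below use C's row order:

    λ_1+ρ ↦ (2, 0, 6, 2)
    λ_2+ρ ↦ (6, 1, 2, 1)
    λ_3+ρ ↦ (1, 2, 4, 0)
    λ_4+ρ ↦ (1, 2, 4, 0)
    λ_5+ρ ↦ (2, 0, 6, 2)
    λ_6+ρ ↦ (1, 3, 4, 0)
    λ_7+ρ ↦ (2, 0, 6, 2)
    λ_8+ρ ↦ (2, 0, 6, 2)
    λ_9+ρ ↦ (1, 3, 4, 0)
    λ_10+ρ ↦ (6, 1, 3, 0)

Partition of {1..10} into 5 W_11-dot-orbits:

[[1, 5, 7, 8], [2], [3, 4], [6, 9], [10]]


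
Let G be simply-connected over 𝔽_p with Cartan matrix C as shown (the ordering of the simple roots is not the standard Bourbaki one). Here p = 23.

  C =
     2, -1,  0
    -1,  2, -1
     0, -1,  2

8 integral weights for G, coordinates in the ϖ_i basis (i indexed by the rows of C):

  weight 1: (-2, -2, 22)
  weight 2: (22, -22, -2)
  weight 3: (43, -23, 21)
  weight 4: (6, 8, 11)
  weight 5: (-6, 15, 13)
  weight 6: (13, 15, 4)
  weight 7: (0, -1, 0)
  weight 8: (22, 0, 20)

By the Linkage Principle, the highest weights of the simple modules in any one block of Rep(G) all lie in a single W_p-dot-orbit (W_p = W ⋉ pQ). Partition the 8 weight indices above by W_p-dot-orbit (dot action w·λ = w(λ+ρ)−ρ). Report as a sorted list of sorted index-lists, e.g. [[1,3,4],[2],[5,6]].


A_3 Cartan matrix, 3 simple roots permuted; ρ=(1,1,1).

Ā_23 reps of the 8 weights (A_3, coords as presented):

  λ_1 → (1, 1, 21) · λ_2 → (1, 1, 21) · λ_3 → (1, 1, 21) · λ_4 → (2, 9, 7) · λ_5 → (2, 9, 7) · λ_6 → (2, 9, 7) · λ_7 → (1, 0, 1) · λ_8 → (1, 0, 1)

3 distinct reps among the 8 weights ⇒ 3 W_23-linkage classes:

[[1, 2, 3], [4, 5, 6], [7, 8]]


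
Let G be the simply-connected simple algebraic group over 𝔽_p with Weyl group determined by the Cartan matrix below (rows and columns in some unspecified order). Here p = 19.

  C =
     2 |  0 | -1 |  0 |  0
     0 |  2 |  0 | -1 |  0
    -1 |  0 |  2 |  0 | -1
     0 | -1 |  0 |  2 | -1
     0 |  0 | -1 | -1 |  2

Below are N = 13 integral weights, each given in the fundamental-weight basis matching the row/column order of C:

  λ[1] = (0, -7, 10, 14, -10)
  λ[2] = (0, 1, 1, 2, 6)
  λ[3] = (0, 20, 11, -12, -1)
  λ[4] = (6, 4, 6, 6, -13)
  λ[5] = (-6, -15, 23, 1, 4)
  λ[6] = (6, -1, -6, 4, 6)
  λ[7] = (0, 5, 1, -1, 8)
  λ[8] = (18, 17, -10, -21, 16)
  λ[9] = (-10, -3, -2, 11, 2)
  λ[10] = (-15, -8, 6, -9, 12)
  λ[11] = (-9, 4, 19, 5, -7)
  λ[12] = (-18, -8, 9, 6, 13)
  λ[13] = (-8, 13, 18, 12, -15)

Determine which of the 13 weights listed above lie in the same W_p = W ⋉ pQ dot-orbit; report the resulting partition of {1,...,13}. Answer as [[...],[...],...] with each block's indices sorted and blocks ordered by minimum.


Dynkin diagram of C (from the 8 off-diagonal −1 entries): A_5.

λ_j+ρ reflected into Ā_19 (⟨·,θ^∨⟩≤19); 5-tuples as given:

  1: (1, 6, 2, 0, 9) · 2: (1, 2, 2, 3, 7) · 3: (1, 6, 2, 0, 9) · 4: (2, 0, 5, 5, 2) · 5: (2, 0, 5, 5, 2) · 6: (2, 0, 5, 5, 2) · 7: (1, 6, 2, 0, 9) · 8: (1, 6, 2, 0, 9) · 9: (1, 2, 2, 3, 7) · 10: (4, 5, 2, 2, 5) · 11: (2, 0, 6, 1, 5) · 12: (2, 0, 5, 5, 2) · 13: (2, 0, 6, 1, 5)

These 13 weights hit 5 W_19-dot-orbits; sizes (4, 2, 4, 1, 2):

[[1, 3, 7, 8], [2, 9], [4, 5, 6, 12], [10], [11, 13]]


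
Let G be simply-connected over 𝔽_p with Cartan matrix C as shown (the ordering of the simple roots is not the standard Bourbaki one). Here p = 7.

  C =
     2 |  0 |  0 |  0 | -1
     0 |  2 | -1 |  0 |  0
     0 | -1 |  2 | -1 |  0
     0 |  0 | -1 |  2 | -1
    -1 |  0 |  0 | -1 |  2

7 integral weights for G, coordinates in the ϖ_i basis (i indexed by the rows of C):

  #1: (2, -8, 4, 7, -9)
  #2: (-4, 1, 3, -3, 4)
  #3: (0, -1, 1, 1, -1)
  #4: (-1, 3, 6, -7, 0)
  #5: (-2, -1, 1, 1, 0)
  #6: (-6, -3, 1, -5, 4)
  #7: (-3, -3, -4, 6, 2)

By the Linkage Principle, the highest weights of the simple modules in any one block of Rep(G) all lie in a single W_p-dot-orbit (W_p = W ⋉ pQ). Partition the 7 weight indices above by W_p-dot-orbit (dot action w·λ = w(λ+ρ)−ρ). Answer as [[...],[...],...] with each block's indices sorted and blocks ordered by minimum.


Root system A_5: the 5×5 matrix C matches after relabeling.

Alcove-folded reps (p=7, 7 weights, presented ϖ-order):

  [1] (1, 0, 1, 1, 0) · [2] (1, 0, 2, 2, 0) · [3] (1, 0, 2, 2, 0) · [4] (1, 0, 1, 1, 0) · [5] (1, 0, 2, 2, 0) · [6] (1, 0, 2, 2, 0) · [7] (1, 0, 2, 2, 0)

Partition of {1..7} into 2 W_7-dot-orbits:

[[1, 4], [2, 3, 5, 6, 7]]


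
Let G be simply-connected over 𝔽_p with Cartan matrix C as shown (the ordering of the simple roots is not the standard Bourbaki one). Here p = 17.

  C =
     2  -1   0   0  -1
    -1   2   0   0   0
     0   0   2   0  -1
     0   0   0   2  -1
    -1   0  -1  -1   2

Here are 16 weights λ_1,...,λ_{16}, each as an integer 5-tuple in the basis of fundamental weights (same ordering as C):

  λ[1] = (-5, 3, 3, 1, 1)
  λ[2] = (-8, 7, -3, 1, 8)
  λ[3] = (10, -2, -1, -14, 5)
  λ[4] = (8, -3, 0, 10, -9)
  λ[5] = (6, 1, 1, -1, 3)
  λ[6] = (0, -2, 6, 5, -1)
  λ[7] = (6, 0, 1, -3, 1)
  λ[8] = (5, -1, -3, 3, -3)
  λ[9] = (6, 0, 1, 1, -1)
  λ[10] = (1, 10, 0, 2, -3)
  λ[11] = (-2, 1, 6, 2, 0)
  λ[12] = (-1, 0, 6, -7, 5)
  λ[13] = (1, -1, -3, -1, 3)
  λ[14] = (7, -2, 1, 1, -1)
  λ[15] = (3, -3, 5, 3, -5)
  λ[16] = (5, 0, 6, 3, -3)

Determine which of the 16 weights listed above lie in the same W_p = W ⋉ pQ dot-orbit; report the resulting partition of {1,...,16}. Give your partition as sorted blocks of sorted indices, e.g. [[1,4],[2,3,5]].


Dynkin diagram of C (from the 8 off-diagonal −1 entries): D_5.

Ā_17 reps of the 16 weights (D_5, coords as presented):

    1: (2, 0, 2, 0, 2)
    2: (5, 1, 2, 2, 0)
    3: (0, 1, 7, 6, 0)
    4: (1, 1, 7, 3, 0)
    5: (2, 0, 2, 0, 2)
    6: (0, 1, 7, 6, 0)
    7: (5, 1, 2, 2, 0)
    8: (2, 0, 2, 0, 2)
    9: (5, 1, 2, 2, 0)
    10: (0, 11, 1, 1, 1)
    11: (1, 1, 7, 3, 0)
    12: (0, 1, 7, 6, 0)
    13: (2, 0, 2, 0, 2)
    14: (5, 1, 2, 2, 0)
    15: (2, 0, 2, 0, 2)
    16: (1, 1, 5, 2, 2)

The 16 indices split into 6 linkage classes (same alcove rep ⇔ same W_17-dot-orbit):

[[1, 5, 8, 13, 15], [2, 7, 9, 14], [3, 6, 12], [4, 11], [10], [16]]


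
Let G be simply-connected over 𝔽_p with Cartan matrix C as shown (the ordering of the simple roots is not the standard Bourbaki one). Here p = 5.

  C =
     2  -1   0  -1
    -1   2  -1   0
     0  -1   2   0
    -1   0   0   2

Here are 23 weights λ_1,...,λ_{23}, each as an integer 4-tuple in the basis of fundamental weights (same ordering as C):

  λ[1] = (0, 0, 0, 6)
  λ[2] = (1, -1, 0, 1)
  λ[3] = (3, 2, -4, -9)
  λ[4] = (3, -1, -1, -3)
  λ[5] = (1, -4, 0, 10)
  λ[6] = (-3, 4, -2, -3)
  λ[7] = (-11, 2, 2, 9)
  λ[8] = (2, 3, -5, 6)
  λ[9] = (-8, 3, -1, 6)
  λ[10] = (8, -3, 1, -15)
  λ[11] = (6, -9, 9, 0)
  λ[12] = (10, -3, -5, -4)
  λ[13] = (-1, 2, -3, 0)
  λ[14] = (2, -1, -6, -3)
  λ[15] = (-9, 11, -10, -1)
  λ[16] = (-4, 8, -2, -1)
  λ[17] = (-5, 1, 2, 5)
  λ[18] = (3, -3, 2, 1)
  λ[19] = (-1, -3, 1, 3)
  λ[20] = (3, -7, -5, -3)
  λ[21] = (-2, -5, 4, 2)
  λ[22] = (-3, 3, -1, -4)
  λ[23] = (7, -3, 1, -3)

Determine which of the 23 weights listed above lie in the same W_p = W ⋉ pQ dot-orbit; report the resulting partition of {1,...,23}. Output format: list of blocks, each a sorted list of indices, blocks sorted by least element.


A_4 Cartan matrix, 4 simple roots permuted; ρ=(1,1,1,1).

Folding the 23 weights λ_j+ρ into Ā_5 (reps in the given 4-coord order):

  1: (2, 1, 1, 0);  2: (2, 0, 1, 2);  3: (0, 1, 2, 1);  4: (2, 0, 0, 2);  5: (2, 0, 1, 2);  6: (2, 0, 1, 2);  7: (2, 0, 0, 2);  8: (2, 1, 0, 2);  9: (2, 0, 1, 2);  10: (2, 0, 0, 2);  11: (2, 0, 0, 2);  12: (0, 1, 2, 1);  13: (0, 1, 2, 1);  14: (2, 1, 0, 2);  15: (2, 1, 0, 2);  16: (1, 1, 3, 0);  17: (2, 1, 1, 0);  18: (2, 1, 1, 0);  19: (2, 0, 0, 2);  20: (0, 1, 2, 1);  21: (2, 1, 0, 2);  22: (2, 0, 1, 2);  23: (2, 1, 1, 0)

6 distinct reps among the 23 weights ⇒ 6 W_5-linkage classes:

[[1, 17, 18, 23], [2, 5, 6, 9, 22], [3, 12, 13, 20], [4, 7, 10, 11, 19], [8, 14, 15, 21], [16]]


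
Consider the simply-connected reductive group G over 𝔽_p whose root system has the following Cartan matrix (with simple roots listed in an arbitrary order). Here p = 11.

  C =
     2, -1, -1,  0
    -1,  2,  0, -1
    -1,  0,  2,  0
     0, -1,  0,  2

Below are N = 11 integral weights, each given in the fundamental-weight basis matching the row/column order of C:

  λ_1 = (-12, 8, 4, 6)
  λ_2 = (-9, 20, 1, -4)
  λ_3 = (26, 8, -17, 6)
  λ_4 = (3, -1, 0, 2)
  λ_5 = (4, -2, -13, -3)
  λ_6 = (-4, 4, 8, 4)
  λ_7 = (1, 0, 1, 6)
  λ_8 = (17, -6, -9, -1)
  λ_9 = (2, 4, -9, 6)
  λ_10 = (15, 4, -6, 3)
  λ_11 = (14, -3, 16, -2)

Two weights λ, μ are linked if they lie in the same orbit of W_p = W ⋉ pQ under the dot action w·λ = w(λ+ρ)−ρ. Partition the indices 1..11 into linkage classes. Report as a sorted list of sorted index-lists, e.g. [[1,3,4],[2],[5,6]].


A_4 Cartan matrix, 4 simple roots permuted; ρ=(1,1,1,1).

Alcove-folded reps (p=11, 11 weights, presented ϖ-order):

    [1] (3, 2, 1, 0)
    [2] (2, 1, 1, 6)
    [3] (3, 2, 1, 0)
    [4] (4, 0, 1, 3)
    [5] (2, 1, 1, 6)
    [6] (3, 2, 1, 0)
    [7] (2, 1, 1, 6)
    [8] (3, 2, 1, 0)
    [9] (4, 0, 1, 3)
    [10] (3, 2, 1, 0)
    [11] (2, 1, 1, 6)

3 distinct reps among the 11 weights ⇒ 3 W_11-linkage classes:

[[1, 3, 6, 8, 10], [2, 5, 7, 11], [4, 9]]


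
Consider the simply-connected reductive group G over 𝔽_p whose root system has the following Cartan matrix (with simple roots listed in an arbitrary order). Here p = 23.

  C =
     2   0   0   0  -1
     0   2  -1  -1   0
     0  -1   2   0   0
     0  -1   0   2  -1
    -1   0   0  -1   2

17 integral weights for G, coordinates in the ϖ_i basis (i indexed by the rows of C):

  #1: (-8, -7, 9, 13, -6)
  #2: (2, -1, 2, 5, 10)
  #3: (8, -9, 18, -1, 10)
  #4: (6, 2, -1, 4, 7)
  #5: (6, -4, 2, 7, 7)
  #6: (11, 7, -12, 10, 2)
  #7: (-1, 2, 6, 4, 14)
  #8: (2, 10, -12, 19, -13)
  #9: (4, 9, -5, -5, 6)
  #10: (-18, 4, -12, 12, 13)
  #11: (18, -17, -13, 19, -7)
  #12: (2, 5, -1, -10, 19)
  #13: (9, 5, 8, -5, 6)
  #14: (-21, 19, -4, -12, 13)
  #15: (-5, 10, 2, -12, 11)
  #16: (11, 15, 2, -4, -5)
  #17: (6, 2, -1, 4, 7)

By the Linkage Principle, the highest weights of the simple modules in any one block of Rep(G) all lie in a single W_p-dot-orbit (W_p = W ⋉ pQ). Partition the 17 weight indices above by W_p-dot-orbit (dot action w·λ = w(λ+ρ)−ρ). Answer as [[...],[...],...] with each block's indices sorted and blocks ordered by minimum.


Root system A_5: the 5×5 matrix C matches after relabeling.

Ā_23 reps of the 17 weights (A_5, coords as presented):

    [1] (5, 2, 4, 4, 3)
    [2] (3, 0, 3, 6, 11)
    [3] (1, 0, 3, 8, 3)
    [4] (7, 3, 0, 5, 8)
    [5] (7, 3, 0, 5, 8)
    [6] (1, 0, 3, 8, 3)
    [7] (7, 3, 0, 5, 8)
    [8] (1, 0, 3, 8, 3)
    [9] (5, 2, 4, 4, 3)
    [10] (5, 2, 4, 4, 3)
    [11] (5, 2, 4, 4, 3)
    [12] (3, 0, 3, 6, 11)
    [13] (5, 2, 4, 4, 3)
    [14] (3, 0, 3, 6, 11)
    [15] (1, 0, 3, 8, 3)
    [16] (4, 9, 2, 4, 3)
    [17] (7, 3, 0, 5, 8)

5 distinct reps among the 17 weights ⇒ 5 W_23-linkage classes:

[[1, 9, 10, 11, 13], [2, 12, 14], [3, 6, 8, 15], [4, 5, 7, 17], [16]]


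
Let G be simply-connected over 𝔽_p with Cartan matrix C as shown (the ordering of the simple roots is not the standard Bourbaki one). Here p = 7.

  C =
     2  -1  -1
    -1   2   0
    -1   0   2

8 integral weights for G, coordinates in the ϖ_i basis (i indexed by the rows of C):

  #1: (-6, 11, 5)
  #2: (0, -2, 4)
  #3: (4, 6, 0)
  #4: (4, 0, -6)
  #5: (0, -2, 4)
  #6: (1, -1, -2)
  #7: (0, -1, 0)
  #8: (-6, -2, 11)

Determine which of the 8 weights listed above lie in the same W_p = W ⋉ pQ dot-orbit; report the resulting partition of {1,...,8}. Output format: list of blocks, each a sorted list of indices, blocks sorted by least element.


Dynkin diagram of C (from the 4 off-diagonal −1 entries): A_3.

Folding the 8 weights λ_j+ρ into Ā_7 (reps in the given 3-coord order):

    1: (0, 1, 5)
    2: (0, 1, 5)
    3: (0, 1, 5)
    4: (0, 1, 5)
    5: (0, 1, 5)
    6: (1, 0, 1)
    7: (1, 0, 1)
    8: (1, 0, 1)

These 8 weights hit 2 W_7-dot-orbits; sizes (5, 3):

[[1, 2, 3, 4, 5], [6, 7, 8]]


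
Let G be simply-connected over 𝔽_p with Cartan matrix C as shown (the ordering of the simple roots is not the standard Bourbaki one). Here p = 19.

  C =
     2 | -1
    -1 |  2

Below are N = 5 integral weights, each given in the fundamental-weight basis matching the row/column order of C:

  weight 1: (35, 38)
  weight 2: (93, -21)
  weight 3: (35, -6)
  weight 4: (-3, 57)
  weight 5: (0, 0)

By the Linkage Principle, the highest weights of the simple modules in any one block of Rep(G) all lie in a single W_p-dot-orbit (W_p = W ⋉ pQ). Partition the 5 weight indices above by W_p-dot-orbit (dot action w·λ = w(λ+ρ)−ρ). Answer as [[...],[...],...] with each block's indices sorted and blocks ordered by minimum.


A_2 Cartan matrix, 2 simple roots permuted; ρ=(1,1).

Each λ_j+ρ reduced to Ā_19; 2-tuples below use C's row order:

  1: (1, 1) · 2: (1, 1) · 3: (2, 12) · 4: (1, 1) · 5: (1, 1)

The 5 indices split into 2 linkage classes (same alcove rep ⇔ same W_19-dot-orbit):

[[1, 2, 4, 5], [3]]


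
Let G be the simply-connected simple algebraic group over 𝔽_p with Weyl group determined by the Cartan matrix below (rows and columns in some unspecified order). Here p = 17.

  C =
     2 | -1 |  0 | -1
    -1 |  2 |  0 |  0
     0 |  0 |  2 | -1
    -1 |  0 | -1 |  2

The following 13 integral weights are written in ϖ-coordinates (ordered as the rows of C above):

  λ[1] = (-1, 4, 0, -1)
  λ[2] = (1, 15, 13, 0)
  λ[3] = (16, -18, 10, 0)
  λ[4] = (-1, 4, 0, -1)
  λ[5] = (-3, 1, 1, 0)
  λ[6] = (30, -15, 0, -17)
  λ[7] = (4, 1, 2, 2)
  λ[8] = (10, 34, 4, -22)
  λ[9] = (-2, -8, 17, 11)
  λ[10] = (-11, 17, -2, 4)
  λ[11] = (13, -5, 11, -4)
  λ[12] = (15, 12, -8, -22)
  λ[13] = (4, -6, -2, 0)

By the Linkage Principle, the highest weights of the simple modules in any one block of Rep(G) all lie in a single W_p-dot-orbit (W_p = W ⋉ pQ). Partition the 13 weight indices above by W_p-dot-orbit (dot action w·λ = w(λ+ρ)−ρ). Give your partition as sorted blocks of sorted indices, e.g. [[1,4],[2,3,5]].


Cartan matrix: type A_4 (|W|=120); un-permuting the 4 rows.

Folding the 13 weights λ_j+ρ into Ā_17 (reps in the given 4-coord order):

    [1] (0, 5, 1, 0)
    [2] (1, 0, 1, 1)
    [3] (0, 5, 1, 0)
    [4] (0, 5, 1, 0)
    [5] (1, 0, 1, 1)
    [6] (1, 0, 1, 1)
    [7] (5, 2, 3, 3)
    [8] (4, 7, 4, 1)
    [9] (4, 7, 4, 1)
    [10] (4, 7, 4, 1)
    [11] (5, 2, 3, 3)
    [12] (4, 7, 4, 1)
    [13] (0, 5, 1, 0)

Grouping the 13 weights by Ā_17-representative: 4 linkage classes.

[[1, 3, 4, 13], [2, 5, 6], [7, 11], [8, 9, 10, 12]]


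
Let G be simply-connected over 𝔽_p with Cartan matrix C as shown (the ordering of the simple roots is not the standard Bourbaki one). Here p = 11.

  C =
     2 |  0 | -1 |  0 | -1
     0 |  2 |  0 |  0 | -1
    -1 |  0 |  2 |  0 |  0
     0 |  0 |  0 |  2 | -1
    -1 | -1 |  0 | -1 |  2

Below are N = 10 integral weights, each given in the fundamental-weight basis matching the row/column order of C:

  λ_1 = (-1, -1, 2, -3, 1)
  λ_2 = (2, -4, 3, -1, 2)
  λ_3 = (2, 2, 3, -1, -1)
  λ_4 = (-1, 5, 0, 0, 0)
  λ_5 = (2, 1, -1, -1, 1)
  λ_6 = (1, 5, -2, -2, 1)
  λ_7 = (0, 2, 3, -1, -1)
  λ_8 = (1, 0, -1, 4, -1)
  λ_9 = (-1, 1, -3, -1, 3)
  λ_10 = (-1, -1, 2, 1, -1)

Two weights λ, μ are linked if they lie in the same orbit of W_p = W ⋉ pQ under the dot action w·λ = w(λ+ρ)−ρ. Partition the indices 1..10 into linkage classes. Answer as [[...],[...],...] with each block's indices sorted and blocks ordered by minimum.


Root system D_5: the 5×5 matrix C matches after relabeling.

Ā_11 reps of the 10 weights (D_5, coords as presented):

    1: (0, 0, 3, 2, 0)
    2: (1, 3, 4, 0, 0)
    3: (1, 3, 4, 0, 0)
    4: (0, 6, 1, 1, 1)
    5: (2, 2, 0, 0, 2)
    6: (0, 6, 1, 1, 1)
    7: (1, 3, 4, 0, 0)
    8: (2, 1, 0, 5, 0)
    9: (2, 2, 0, 0, 2)
    10: (0, 0, 3, 2, 0)

Linkage partition of the 10 weights (5 classes, p=11):

[[1, 10], [2, 3, 7], [4, 6], [5, 9], [8]]


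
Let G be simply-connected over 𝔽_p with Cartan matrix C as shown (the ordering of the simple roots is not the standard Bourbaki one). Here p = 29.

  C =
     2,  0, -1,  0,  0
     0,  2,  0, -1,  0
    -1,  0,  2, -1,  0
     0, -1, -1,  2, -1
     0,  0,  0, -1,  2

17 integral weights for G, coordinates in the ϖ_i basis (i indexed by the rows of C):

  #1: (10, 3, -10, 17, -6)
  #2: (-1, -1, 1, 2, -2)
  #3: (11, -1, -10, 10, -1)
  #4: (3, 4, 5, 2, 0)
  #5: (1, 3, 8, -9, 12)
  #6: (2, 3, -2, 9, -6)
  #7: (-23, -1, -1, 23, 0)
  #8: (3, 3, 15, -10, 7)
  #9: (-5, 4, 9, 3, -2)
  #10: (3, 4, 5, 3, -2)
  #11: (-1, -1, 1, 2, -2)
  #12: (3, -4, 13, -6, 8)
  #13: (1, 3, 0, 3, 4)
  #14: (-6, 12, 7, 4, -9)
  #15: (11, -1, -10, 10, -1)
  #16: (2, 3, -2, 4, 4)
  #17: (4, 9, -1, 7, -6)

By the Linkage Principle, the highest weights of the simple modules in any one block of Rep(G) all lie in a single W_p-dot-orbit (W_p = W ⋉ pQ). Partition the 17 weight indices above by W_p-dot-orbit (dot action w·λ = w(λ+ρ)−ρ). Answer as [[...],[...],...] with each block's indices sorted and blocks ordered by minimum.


Root system D_5: the 5×5 matrix C matches after relabeling.

W_29-reps of the 17 weights in Ā_29 (same 5-coord order as C):

  λ_1 → (2, 4, 1, 4, 5);  λ_2 → (0, 0, 2, 2, 1);  λ_3 → (3, 0, 9, 2, 0);  λ_4 → (4, 5, 6, 3, 1);  λ_5 → (2, 4, 1, 4, 5);  λ_6 → (2, 4, 1, 4, 5);  λ_7 → (0, 0, 2, 2, 1);  λ_8 → (4, 5, 6, 3, 1);  λ_9 → (4, 5, 6, 3, 1);  λ_10 → (4, 5, 6, 3, 1);  λ_11 → (0, 0, 2, 2, 1);  λ_12 → (4, 5, 6, 3, 1);  λ_13 → (2, 4, 1, 4, 5);  λ_14 → (5, 10, 0, 3, 5);  λ_15 → (3, 0, 9, 2, 0);  λ_16 → (2, 4, 1, 4, 5);  λ_17 → (5, 10, 0, 3, 5)

Linkage partition of the 17 weights (5 classes, p=29):

[[1, 5, 6, 13, 16], [2, 7, 11], [3, 15], [4, 8, 9, 10, 12], [14, 17]]


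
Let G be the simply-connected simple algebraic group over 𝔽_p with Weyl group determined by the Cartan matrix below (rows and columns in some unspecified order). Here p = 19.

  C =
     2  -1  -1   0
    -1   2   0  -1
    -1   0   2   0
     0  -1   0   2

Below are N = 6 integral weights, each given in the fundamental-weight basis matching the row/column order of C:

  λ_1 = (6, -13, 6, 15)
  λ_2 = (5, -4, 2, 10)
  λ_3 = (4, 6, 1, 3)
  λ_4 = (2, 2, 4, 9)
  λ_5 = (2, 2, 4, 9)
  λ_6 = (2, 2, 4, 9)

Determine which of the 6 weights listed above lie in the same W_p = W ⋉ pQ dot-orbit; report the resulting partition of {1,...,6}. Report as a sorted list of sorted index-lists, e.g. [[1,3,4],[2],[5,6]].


Root system A_4: the 4×4 matrix C matches after relabeling.

λ_j+ρ reflected into Ā_19 (⟨·,θ^∨⟩≤19); 4-tuples as given:

  [1] (5, 7, 2, 4);  [2] (3, 3, 3, 8);  [3] (5, 7, 2, 4);  [4] (3, 3, 3, 8);  [5] (3, 3, 3, 8);  [6] (3, 3, 3, 8)

The 6 indices split into 2 linkage classes (same alcove rep ⇔ same W_19-dot-orbit):

[[1, 3], [2, 4, 5, 6]]


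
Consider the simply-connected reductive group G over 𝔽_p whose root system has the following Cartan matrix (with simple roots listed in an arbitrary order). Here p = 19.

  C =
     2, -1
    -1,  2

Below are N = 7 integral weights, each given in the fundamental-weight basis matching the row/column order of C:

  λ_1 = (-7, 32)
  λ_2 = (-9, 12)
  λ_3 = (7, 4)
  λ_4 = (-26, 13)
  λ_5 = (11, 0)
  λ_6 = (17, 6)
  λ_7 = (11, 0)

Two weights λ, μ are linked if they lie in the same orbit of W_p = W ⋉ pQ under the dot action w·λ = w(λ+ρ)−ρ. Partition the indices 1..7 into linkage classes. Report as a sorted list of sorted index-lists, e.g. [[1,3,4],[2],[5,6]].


Cartan matrix: type A_2 (|W|=6); un-permuting the 2 rows.

Folding the 7 weights λ_j+ρ into Ā_19 (reps in the given 2-coord order):

  λ_1+ρ ↦ (8, 5);  λ_2+ρ ↦ (8, 5);  λ_3+ρ ↦ (8, 5);  λ_4+ρ ↦ (8, 5);  λ_5+ρ ↦ (12, 1);  λ_6+ρ ↦ (12, 1);  λ_7+ρ ↦ (12, 1)

The 7 indices split into 2 linkage classes (same alcove rep ⇔ same W_19-dot-orbit):

[[1, 2, 3, 4], [5, 6, 7]]


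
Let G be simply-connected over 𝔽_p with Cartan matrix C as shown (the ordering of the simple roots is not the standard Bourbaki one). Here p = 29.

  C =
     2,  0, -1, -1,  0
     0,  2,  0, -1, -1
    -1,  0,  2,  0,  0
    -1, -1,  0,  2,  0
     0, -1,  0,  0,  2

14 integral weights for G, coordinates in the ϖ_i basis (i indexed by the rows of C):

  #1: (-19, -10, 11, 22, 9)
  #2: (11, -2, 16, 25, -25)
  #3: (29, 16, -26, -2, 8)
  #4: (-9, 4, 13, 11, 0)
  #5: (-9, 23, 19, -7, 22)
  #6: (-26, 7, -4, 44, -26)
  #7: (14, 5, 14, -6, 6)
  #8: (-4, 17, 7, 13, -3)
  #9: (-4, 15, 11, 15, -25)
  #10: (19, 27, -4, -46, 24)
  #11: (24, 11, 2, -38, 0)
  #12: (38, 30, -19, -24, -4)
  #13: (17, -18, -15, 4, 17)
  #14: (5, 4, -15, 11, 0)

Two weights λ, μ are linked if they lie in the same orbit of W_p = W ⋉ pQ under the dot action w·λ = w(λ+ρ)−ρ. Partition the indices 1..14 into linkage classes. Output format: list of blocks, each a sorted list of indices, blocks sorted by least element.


A_5 Cartan matrix, 5 simple roots permuted; ρ=(1,1,1,1,1).

Alcove-folded reps (p=29, 14 weights, presented ϖ-order):

    λ_1 → (8, 5, 6, 4, 1)
    λ_2 → (3, 1, 1, 0, 16)
    λ_3 → (3, 1, 1, 0, 16)
    λ_4 → (8, 5, 6, 4, 1)
    λ_5 → (8, 5, 6, 4, 1)
    λ_6 → (3, 1, 1, 0, 16)
    λ_7 → (10, 1, 6, 4, 1)
    λ_8 → (0, 10, 2, 11, 5)
    λ_9 → (0, 8, 3, 5, 4)
    λ_10 → (3, 1, 1, 0, 16)
    λ_11 → (3, 1, 1, 0, 16)
    λ_12 → (0, 10, 2, 11, 5)
    λ_13 → (8, 5, 6, 4, 1)
    λ_14 → (8, 5, 6, 4, 1)

Grouping the 14 weights by Ā_29-representative: 5 linkage classes.

[[1, 4, 5, 13, 14], [2, 3, 6, 10, 11], [7], [8, 12], [9]]


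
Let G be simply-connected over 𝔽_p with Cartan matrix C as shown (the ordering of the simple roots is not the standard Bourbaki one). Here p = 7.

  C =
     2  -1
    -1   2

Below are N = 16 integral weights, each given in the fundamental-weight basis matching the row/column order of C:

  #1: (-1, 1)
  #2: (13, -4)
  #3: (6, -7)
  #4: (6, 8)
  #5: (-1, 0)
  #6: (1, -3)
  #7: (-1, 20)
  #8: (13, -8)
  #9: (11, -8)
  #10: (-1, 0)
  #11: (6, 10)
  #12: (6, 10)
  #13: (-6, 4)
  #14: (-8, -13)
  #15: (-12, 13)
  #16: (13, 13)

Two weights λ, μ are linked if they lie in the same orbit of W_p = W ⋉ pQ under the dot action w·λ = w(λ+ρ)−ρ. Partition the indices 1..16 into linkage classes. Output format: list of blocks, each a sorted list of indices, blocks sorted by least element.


Type A_2, rank 2, |W|=6; reorder rows/cols to standard.

W_7-reps of the 16 weights in Ā_7 (same 2-coord order as C):

  λ_1 → (0, 2);  λ_2 → (0, 4);  λ_3 → (1, 6);  λ_4 → (0, 2);  λ_5 → (0, 1);  λ_6 → (0, 2);  λ_7 → (0, 0);  λ_8 → (0, 0);  λ_9 → (0, 2);  λ_10 → (0, 1);  λ_11 → (0, 4);  λ_12 → (0, 4);  λ_13 → (5, 0);  λ_14 → (5, 0);  λ_15 → (0, 4);  λ_16 → (0, 0)

These 16 weights hit 6 W_7-dot-orbits; sizes (4, 4, 1, 2, 3, 2):

[[1, 4, 6, 9], [2, 11, 12, 15], [3], [5, 10], [7, 8, 16], [13, 14]]


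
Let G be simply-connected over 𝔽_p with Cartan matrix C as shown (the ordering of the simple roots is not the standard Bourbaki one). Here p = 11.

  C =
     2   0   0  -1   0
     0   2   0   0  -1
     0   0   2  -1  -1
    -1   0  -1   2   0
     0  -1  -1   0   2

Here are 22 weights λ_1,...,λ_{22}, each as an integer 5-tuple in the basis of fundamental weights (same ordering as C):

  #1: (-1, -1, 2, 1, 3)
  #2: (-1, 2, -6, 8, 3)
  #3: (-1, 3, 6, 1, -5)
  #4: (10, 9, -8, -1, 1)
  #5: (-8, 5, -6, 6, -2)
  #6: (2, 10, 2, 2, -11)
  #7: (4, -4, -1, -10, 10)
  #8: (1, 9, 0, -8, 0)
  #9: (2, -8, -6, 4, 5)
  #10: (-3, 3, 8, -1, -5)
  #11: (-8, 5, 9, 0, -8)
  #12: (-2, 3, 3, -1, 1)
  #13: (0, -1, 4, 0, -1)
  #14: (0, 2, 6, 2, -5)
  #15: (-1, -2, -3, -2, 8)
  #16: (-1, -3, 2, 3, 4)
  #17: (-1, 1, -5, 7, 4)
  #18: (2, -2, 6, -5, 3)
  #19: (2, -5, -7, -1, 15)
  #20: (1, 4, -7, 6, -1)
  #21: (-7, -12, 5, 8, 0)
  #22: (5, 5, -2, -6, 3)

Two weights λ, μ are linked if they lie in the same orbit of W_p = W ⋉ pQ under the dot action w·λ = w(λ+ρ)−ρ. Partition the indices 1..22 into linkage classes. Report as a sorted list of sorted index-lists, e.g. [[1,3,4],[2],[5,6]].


Type A_5, rank 5, |W|=720; reorder rows/cols to standard.

Folding the 22 weights λ_j+ρ into Ā_11 (reps in the given 5-coord order):

  λ_1 → (0, 0, 3, 2, 4);  λ_2 → (0, 2, 4, 4, 1);  λ_3 → (0, 0, 3, 2, 4);  λ_4 → (1, 0, 5, 1, 0);  λ_5 → (1, 0, 5, 1, 0);  λ_6 → (1, 1, 3, 3, 3);  λ_7 → (0, 2, 4, 4, 1);  λ_8 → (0, 4, 3, 1, 2);  λ_9 → (2, 1, 0, 1, 5);  λ_10 → (0, 0, 3, 2, 4);  λ_11 → (1, 1, 3, 3, 3);  λ_12 → (0, 4, 3, 1, 2);  λ_13 → (1, 0, 5, 1, 0);  λ_14 → (1, 1, 3, 3, 3);  λ_15 → (2, 1, 0, 1, 5);  λ_16 → (1, 1, 3, 3, 3);  λ_17 → (0, 2, 4, 4, 1);  λ_18 → (1, 1, 3, 3, 3);  λ_19 → (2, 1, 0, 1, 5);  λ_20 → (2, 1, 0, 1, 5);  λ_21 → (0, 4, 3, 1, 2);  λ_22 → (0, 4, 3, 1, 2)

Grouping the 22 weights by Ā_11-representative: 6 linkage classes.

[[1, 3, 10], [2, 7, 17], [4, 5, 13], [6, 11, 14, 16, 18], [8, 12, 21, 22], [9, 15, 19, 20]]
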